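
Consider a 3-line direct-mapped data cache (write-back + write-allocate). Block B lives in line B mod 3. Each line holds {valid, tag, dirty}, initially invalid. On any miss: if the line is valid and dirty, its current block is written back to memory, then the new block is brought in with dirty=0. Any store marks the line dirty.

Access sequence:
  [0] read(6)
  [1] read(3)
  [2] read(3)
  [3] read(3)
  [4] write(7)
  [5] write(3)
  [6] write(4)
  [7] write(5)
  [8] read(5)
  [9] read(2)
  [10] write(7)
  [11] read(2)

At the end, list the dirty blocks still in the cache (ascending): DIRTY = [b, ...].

  0 | R B6 → L0 miss [-]
  1 | R B3 → L0 miss [-]
  2 | R B3 → L0 hit [-]
  3 | R B3 → L0 hit [-]
  4 | W B7 → L1 miss [D]
  5 | W B3 → L0 hit [D]
  6 | W B4 → L1 miss wb→B7 [D]
  7 | W B5 → L2 miss [D]
  8 | R B5 → L2 hit [D]
  9 | R B2 → L2 miss wb→B5 [-]
  10 | W B7 → L1 miss wb→B4 [D]
  11 | R B2 → L2 hit [-]

DIRTY = [3, 7]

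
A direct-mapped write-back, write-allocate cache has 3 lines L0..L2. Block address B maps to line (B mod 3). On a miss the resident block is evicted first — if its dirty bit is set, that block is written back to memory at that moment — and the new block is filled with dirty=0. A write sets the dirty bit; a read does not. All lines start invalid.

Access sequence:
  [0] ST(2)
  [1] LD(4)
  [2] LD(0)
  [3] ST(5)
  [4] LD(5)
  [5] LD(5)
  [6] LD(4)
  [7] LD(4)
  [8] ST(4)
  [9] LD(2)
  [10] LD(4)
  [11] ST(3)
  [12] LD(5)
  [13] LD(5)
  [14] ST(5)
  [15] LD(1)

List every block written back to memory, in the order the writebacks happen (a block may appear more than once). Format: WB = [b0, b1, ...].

  0 | W B2 → L2 miss [D]
  1 | R B4 → L1 miss [-]
  2 | R B0 → L0 miss [-]
  3 | W B5 → L2 miss wb→B2 [D]
  4 | R B5 → L2 hit [D]
  5 | R B5 → L2 hit [D]
  6 | R B4 → L1 hit [-]
  7 | R B4 → L1 hit [-]
  8 | W B4 → L1 hit [D]
  9 | R B2 → L2 miss wb→B5 [-]
  10 | R B4 → L1 hit [D]
  11 | W B3 → L0 miss [D]
  12 | R B5 → L2 miss [-]
  13 | R B5 → L2 hit [-]
  14 | W B5 → L2 hit [D]
  15 | R B1 → L1 miss wb→B4 [-]

WB = [2, 5, 4]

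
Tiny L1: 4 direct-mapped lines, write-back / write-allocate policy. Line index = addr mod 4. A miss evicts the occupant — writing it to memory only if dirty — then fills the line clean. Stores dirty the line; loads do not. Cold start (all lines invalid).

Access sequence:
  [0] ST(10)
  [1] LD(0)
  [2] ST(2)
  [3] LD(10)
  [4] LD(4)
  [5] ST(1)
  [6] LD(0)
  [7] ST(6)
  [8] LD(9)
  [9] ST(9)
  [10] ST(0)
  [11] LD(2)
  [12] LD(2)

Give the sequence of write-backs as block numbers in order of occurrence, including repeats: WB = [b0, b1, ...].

0: W B10 → L2 miss [D]
1: R B0 → L0 miss [-]
2: W B2 → L2 miss wb→B10 [D]
3: R B10 → L2 miss wb→B2 [-]
4: R B4 → L0 miss [-]
5: W B1 → L1 miss [D]
6: R B0 → L0 miss [-]
7: W B6 → L2 miss [D]
8: R B9 → L1 miss wb→B1 [-]
9: W B9 → L1 hit [D]
10: W B0 → L0 hit [D]
11: R B2 → L2 miss wb→B6 [-]
12: R B2 → L2 hit [-]

WB = [10, 2, 1, 6]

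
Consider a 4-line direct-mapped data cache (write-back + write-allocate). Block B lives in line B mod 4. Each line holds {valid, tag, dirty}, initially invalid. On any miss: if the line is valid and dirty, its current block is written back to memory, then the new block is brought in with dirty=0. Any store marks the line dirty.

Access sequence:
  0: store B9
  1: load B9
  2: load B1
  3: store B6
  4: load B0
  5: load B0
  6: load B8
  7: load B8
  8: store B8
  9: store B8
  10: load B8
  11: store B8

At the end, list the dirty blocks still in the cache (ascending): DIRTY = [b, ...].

DIRTY = [6, 8]

0: W B9 -> L1 miss  d=D]
1: R B9 -> L1 hit  d=D]
2: R B1 -> L1 miss wb->B9  d=-]
3: W B6 -> L2 miss  d=D]
4: R B0 -> L0 miss  d=-]
5: R B0 -> L0 hit  d=-]
6: R B8 -> L0 miss  d=-]
7: R B8 -> L0 hit  d=-]
8: W B8 -> L0 hit  d=D]
9: W B8 -> L0 hit  d=D]
10: R B8 -> L0 hit  d=D]
11: W B8 -> L0 hit  d=D]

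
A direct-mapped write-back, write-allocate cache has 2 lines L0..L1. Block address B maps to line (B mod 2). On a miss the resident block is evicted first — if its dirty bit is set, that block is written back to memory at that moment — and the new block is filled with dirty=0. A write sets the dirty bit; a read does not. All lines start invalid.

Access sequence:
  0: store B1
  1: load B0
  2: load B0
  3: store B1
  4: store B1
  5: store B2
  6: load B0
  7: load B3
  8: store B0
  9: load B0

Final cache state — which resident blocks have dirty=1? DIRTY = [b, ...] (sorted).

0: W B1 → L1 miss [D]
1: R B0 → L0 miss [-]
2: R B0 → L0 hit [-]
3: W B1 → L1 hit [D]
4: W B1 → L1 hit [D]
5: W B2 → L0 miss [D]
6: R B0 → L0 miss wb→B2 [-]
7: R B3 → L1 miss wb→B1 [-]
8: W B0 → L0 hit [D]
9: R B0 → L0 hit [D]

DIRTY = [0]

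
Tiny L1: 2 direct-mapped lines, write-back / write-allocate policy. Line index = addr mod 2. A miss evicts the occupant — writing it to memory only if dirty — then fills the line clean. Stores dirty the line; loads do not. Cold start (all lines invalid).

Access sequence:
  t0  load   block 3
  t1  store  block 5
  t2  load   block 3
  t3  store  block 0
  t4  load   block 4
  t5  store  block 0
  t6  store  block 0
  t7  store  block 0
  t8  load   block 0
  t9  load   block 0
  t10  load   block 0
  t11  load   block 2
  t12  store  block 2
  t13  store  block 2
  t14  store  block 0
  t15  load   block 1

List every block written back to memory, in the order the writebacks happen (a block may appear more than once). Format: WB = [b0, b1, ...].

WB = [5, 0, 0, 2]

0: R B3 -> L1 miss  d=-]
1: W B5 -> L1 miss  d=D]
2: R B3 -> L1 miss wb->B5  d=-]
3: W B0 -> L0 miss  d=D]
4: R B4 -> L0 miss wb->B0  d=-]
5: W B0 -> L0 miss  d=D]
6: W B0 -> L0 hit  d=D]
7: W B0 -> L0 hit  d=D]
8: R B0 -> L0 hit  d=D]
9: R B0 -> L0 hit  d=D]
10: R B0 -> L0 hit  d=D]
11: R B2 -> L0 miss wb->B0  d=-]
12: W B2 -> L0 hit  d=D]
13: W B2 -> L0 hit  d=D]
14: W B0 -> L0 miss wb->B2  d=D]
15: R B1 -> L1 miss  d=-]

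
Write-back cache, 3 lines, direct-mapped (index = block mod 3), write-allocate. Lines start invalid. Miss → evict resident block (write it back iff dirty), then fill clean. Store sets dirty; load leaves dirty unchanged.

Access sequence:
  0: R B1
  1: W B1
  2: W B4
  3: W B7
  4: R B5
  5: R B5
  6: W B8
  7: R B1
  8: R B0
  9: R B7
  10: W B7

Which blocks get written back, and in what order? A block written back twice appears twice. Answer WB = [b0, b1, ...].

0: R B1 → L1 miss [-]
1: W B1 → L1 hit [D]
2: W B4 → L1 miss wb→B1 [D]
3: W B7 → L1 miss wb→B4 [D]
4: R B5 → L2 miss [-]
5: R B5 → L2 hit [-]
6: W B8 → L2 miss [D]
7: R B1 → L1 miss wb→B7 [-]
8: R B0 → L0 miss [-]
9: R B7 → L1 miss [-]
10: W B7 → L1 hit [D]

WB = [1, 4, 7]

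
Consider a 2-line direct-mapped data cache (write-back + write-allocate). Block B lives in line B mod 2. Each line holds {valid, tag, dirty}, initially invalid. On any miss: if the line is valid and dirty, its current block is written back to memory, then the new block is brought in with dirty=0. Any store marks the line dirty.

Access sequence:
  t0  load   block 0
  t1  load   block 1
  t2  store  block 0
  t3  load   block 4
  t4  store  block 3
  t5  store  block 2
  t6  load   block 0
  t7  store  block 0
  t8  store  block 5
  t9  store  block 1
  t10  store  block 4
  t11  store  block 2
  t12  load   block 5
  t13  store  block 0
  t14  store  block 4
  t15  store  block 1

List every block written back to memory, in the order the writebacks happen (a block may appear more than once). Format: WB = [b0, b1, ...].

WB = [0, 2, 3, 5, 0, 4, 1, 2, 0]

0: R B0 → L0 miss [-]
1: R B1 → L1 miss [-]
2: W B0 → L0 hit [D]
3: R B4 → L0 miss wb→B0 [-]
4: W B3 → L1 miss [D]
5: W B2 → L0 miss [D]
6: R B0 → L0 miss wb→B2 [-]
7: W B0 → L0 hit [D]
8: W B5 → L1 miss wb→B3 [D]
9: W B1 → L1 miss wb→B5 [D]
10: W B4 → L0 miss wb→B0 [D]
11: W B2 → L0 miss wb→B4 [D]
12: R B5 → L1 miss wb→B1 [-]
13: W B0 → L0 miss wb→B2 [D]
14: W B4 → L0 miss wb→B0 [D]
15: W B1 → L1 miss [D]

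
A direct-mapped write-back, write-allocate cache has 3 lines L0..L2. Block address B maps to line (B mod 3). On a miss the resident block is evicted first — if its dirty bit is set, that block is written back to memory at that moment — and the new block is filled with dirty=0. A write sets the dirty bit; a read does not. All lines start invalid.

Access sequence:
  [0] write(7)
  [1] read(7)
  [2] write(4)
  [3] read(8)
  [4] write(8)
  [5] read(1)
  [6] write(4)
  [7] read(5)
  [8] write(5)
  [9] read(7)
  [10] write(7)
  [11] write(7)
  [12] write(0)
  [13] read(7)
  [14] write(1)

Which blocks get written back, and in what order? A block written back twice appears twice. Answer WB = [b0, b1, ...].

0: W B7 -> L1 miss  d=D]
1: R B7 -> L1 hit  d=D]
2: W B4 -> L1 miss wb->B7  d=D]
3: R B8 -> L2 miss  d=-]
4: W B8 -> L2 hit  d=D]
5: R B1 -> L1 miss wb->B4  d=-]
6: W B4 -> L1 miss  d=D]
7: R B5 -> L2 miss wb->B8  d=-]
8: W B5 -> L2 hit  d=D]
9: R B7 -> L1 miss wb->B4  d=-]
10: W B7 -> L1 hit  d=D]
11: W B7 -> L1 hit  d=D]
12: W B0 -> L0 miss  d=D]
13: R B7 -> L1 hit  d=D]
14: W B1 -> L1 miss wb->B7  d=D]

WB = [7, 4, 8, 4, 7]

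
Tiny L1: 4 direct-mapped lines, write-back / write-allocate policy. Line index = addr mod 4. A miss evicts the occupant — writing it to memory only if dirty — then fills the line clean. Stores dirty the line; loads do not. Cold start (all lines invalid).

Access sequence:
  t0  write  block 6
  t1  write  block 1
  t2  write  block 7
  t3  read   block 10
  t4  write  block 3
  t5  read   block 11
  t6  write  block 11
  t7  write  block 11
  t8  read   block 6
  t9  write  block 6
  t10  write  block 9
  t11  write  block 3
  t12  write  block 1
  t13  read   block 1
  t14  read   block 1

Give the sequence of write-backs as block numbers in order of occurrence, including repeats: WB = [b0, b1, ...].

WB = [6, 7, 3, 1, 11, 9]

  0 | W B6 → L2 miss [D]
  1 | W B1 → L1 miss [D]
  2 | W B7 → L3 miss [D]
  3 | R B10 → L2 miss wb→B6 [-]
  4 | W B3 → L3 miss wb→B7 [D]
  5 | R B11 → L3 miss wb→B3 [-]
  6 | W B11 → L3 hit [D]
  7 | W B11 → L3 hit [D]
  8 | R B6 → L2 miss [-]
  9 | W B6 → L2 hit [D]
  10 | W B9 → L1 miss wb→B1 [D]
  11 | W B3 → L3 miss wb→B11 [D]
  12 | W B1 → L1 miss wb→B9 [D]
  13 | R B1 → L1 hit [D]
  14 | R B1 → L1 hit [D]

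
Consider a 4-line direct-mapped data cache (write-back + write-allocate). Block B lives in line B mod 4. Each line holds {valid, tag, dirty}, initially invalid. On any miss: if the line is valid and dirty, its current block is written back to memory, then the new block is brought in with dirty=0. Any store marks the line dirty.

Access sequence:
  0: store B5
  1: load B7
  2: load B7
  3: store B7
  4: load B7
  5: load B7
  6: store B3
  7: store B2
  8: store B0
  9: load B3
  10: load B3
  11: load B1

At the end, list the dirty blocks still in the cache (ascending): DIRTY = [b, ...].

DIRTY = [0, 2, 3]

0: W B5 -> L1 miss  d=D]
1: R B7 -> L3 miss  d=-]
2: R B7 -> L3 hit  d=-]
3: W B7 -> L3 hit  d=D]
4: R B7 -> L3 hit  d=D]
5: R B7 -> L3 hit  d=D]
6: W B3 -> L3 miss wb->B7  d=D]
7: W B2 -> L2 miss  d=D]
8: W B0 -> L0 miss  d=D]
9: R B3 -> L3 hit  d=D]
10: R B3 -> L3 hit  d=D]
11: R B1 -> L1 miss wb->B5  d=-]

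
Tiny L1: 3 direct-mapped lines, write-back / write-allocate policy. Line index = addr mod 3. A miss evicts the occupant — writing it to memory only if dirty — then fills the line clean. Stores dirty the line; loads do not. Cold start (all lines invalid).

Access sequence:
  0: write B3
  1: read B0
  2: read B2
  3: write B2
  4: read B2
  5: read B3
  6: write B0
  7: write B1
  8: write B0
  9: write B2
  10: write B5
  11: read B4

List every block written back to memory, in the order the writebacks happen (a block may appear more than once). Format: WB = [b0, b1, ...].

WB = [3, 2, 1]

  0 | W B3 → L0 miss [D]
  1 | R B0 → L0 miss wb→B3 [-]
  2 | R B2 → L2 miss [-]
  3 | W B2 → L2 hit [D]
  4 | R B2 → L2 hit [D]
  5 | R B3 → L0 miss [-]
  6 | W B0 → L0 miss [D]
  7 | W B1 → L1 miss [D]
  8 | W B0 → L0 hit [D]
  9 | W B2 → L2 hit [D]
  10 | W B5 → L2 miss wb→B2 [D]
  11 | R B4 → L1 miss wb→B1 [-]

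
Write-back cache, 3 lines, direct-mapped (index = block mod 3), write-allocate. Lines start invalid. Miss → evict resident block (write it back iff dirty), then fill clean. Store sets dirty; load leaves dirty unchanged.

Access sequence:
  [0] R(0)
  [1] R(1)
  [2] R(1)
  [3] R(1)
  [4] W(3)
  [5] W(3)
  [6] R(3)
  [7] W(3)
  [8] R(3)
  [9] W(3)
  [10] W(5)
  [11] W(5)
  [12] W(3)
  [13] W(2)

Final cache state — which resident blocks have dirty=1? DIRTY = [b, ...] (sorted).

DIRTY = [2, 3]

  0 | R B0 → L0 miss [-]
  1 | R B1 → L1 miss [-]
  2 | R B1 → L1 hit [-]
  3 | R B1 → L1 hit [-]
  4 | W B3 → L0 miss [D]
  5 | W B3 → L0 hit [D]
  6 | R B3 → L0 hit [D]
  7 | W B3 → L0 hit [D]
  8 | R B3 → L0 hit [D]
  9 | W B3 → L0 hit [D]
  10 | W B5 → L2 miss [D]
  11 | W B5 → L2 hit [D]
  12 | W B3 → L0 hit [D]
  13 | W B2 → L2 miss wb→B5 [D]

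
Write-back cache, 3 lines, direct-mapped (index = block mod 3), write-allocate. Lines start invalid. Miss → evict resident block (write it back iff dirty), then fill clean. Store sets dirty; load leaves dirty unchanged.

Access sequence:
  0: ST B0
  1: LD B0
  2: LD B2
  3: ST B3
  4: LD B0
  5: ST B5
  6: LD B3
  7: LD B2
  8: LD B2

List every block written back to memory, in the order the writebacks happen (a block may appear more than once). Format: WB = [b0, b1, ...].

0: W B0 -> L0 miss  d=D]
1: R B0 -> L0 hit  d=D]
2: R B2 -> L2 miss  d=-]
3: W B3 -> L0 miss wb->B0  d=D]
4: R B0 -> L0 miss wb->B3  d=-]
5: W B5 -> L2 miss  d=D]
6: R B3 -> L0 miss  d=-]
7: R B2 -> L2 miss wb->B5  d=-]
8: R B2 -> L2 hit  d=-]

WB = [0, 3, 5]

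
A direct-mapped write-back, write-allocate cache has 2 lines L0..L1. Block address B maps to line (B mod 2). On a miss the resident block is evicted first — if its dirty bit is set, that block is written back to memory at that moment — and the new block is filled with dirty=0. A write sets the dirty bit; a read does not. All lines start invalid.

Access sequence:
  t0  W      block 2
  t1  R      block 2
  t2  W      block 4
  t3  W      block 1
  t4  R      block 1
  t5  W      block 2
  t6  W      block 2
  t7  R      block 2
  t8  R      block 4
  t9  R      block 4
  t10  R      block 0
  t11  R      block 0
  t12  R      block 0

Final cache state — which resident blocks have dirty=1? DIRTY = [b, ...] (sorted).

  0 | W B2 → L0 miss [D]
  1 | R B2 → L0 hit [D]
  2 | W B4 → L0 miss wb→B2 [D]
  3 | W B1 → L1 miss [D]
  4 | R B1 → L1 hit [D]
  5 | W B2 → L0 miss wb→B4 [D]
  6 | W B2 → L0 hit [D]
  7 | R B2 → L0 hit [D]
  8 | R B4 → L0 miss wb→B2 [-]
  9 | R B4 → L0 hit [-]
  10 | R B0 → L0 miss [-]
  11 | R B0 → L0 hit [-]
  12 | R B0 → L0 hit [-]

DIRTY = [1]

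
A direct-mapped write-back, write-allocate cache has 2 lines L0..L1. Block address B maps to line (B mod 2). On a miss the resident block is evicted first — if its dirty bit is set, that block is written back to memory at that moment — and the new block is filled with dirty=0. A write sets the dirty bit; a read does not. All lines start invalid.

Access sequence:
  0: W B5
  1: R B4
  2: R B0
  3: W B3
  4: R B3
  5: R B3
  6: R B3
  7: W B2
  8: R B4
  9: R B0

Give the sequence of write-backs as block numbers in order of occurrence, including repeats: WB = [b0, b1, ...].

WB = [5, 2]

  0 | W B5 → L1 miss [D]
  1 | R B4 → L0 miss [-]
  2 | R B0 → L0 miss [-]
  3 | W B3 → L1 miss wb→B5 [D]
  4 | R B3 → L1 hit [D]
  5 | R B3 → L1 hit [D]
  6 | R B3 → L1 hit [D]
  7 | W B2 → L0 miss [D]
  8 | R B4 → L0 miss wb→B2 [-]
  9 | R B0 → L0 miss [-]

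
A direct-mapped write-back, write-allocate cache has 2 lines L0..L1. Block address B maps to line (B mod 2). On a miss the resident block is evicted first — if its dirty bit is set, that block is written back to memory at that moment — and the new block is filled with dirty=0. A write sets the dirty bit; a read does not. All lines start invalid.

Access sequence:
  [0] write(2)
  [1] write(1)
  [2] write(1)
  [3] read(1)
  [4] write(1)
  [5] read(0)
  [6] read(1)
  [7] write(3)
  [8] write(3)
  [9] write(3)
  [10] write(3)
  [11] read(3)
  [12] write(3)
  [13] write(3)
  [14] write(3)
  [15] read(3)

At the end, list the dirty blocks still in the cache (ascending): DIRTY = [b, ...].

0: W B2 -> L0 miss  d=D]
1: W B1 -> L1 miss  d=D]
2: W B1 -> L1 hit  d=D]
3: R B1 -> L1 hit  d=D]
4: W B1 -> L1 hit  d=D]
5: R B0 -> L0 miss wb->B2  d=-]
6: R B1 -> L1 hit  d=D]
7: W B3 -> L1 miss wb->B1  d=D]
8: W B3 -> L1 hit  d=D]
9: W B3 -> L1 hit  d=D]
10: W B3 -> L1 hit  d=D]
11: R B3 -> L1 hit  d=D]
12: W B3 -> L1 hit  d=D]
13: W B3 -> L1 hit  d=D]
14: W B3 -> L1 hit  d=D]
15: R B3 -> L1 hit  d=D]

DIRTY = [3]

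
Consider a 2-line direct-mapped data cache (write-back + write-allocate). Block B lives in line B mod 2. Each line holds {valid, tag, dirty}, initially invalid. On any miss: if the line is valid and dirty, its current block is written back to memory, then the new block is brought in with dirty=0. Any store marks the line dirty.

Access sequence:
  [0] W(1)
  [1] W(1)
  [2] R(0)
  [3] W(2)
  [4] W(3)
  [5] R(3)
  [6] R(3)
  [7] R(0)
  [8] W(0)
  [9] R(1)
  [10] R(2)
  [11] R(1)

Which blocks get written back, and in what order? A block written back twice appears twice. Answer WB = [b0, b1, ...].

0: W B1 -> L1 miss  d=D]
1: W B1 -> L1 hit  d=D]
2: R B0 -> L0 miss  d=-]
3: W B2 -> L0 miss  d=D]
4: W B3 -> L1 miss wb->B1  d=D]
5: R B3 -> L1 hit  d=D]
6: R B3 -> L1 hit  d=D]
7: R B0 -> L0 miss wb->B2  d=-]
8: W B0 -> L0 hit  d=D]
9: R B1 -> L1 miss wb->B3  d=-]
10: R B2 -> L0 miss wb->B0  d=-]
11: R B1 -> L1 hit  d=-]

WB = [1, 2, 3, 0]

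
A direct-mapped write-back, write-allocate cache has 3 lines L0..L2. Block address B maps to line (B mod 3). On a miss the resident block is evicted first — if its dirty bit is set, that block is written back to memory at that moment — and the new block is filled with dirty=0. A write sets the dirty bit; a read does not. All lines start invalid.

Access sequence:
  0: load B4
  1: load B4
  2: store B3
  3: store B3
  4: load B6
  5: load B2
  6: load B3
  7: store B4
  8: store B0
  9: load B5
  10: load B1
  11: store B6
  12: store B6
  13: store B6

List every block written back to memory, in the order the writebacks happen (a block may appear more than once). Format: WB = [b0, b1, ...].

0: R B4 → L1 miss [-]
1: R B4 → L1 hit [-]
2: W B3 → L0 miss [D]
3: W B3 → L0 hit [D]
4: R B6 → L0 miss wb→B3 [-]
5: R B2 → L2 miss [-]
6: R B3 → L0 miss [-]
7: W B4 → L1 hit [D]
8: W B0 → L0 miss [D]
9: R B5 → L2 miss [-]
10: R B1 → L1 miss wb→B4 [-]
11: W B6 → L0 miss wb→B0 [D]
12: W B6 → L0 hit [D]
13: W B6 → L0 hit [D]

WB = [3, 4, 0]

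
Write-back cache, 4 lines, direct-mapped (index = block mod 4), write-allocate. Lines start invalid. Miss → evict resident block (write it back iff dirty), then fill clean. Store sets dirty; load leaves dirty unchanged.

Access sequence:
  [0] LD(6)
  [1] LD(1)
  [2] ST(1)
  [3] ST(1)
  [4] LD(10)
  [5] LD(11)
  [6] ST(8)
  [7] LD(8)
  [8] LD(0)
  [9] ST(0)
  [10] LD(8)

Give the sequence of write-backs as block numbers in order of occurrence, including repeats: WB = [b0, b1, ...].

WB = [8, 0]

0: R B6 -> L2 miss  d=-]
1: R B1 -> L1 miss  d=-]
2: W B1 -> L1 hit  d=D]
3: W B1 -> L1 hit  d=D]
4: R B10 -> L2 miss  d=-]
5: R B11 -> L3 miss  d=-]
6: W B8 -> L0 miss  d=D]
7: R B8 -> L0 hit  d=D]
8: R B0 -> L0 miss wb->B8  d=-]
9: W B0 -> L0 hit  d=D]
10: R B8 -> L0 miss wb->B0  d=-]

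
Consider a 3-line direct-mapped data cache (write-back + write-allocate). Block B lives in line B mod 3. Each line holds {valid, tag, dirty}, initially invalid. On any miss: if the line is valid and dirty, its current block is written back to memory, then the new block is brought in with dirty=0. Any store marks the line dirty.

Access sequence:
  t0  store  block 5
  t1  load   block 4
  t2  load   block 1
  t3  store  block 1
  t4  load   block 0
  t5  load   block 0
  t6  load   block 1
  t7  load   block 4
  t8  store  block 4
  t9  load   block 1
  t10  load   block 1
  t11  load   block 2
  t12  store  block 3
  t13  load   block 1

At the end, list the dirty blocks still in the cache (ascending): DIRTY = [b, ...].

DIRTY = [3]

0: W B5 -> L2 miss  d=D]
1: R B4 -> L1 miss  d=-]
2: R B1 -> L1 miss  d=-]
3: W B1 -> L1 hit  d=D]
4: R B0 -> L0 miss  d=-]
5: R B0 -> L0 hit  d=-]
6: R B1 -> L1 hit  d=D]
7: R B4 -> L1 miss wb->B1  d=-]
8: W B4 -> L1 hit  d=D]
9: R B1 -> L1 miss wb->B4  d=-]
10: R B1 -> L1 hit  d=-]
11: R B2 -> L2 miss wb->B5  d=-]
12: W B3 -> L0 miss  d=D]
13: R B1 -> L1 hit  d=-]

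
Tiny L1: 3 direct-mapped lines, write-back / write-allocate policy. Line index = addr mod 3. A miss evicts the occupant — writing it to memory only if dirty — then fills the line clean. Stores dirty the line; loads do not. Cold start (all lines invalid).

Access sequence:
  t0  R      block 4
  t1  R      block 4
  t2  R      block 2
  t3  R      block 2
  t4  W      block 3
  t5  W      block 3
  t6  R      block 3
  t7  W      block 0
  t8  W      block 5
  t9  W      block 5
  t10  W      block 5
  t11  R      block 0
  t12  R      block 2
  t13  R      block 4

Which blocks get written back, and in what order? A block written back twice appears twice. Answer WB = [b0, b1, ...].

0: R B4 -> L1 miss  d=-]
1: R B4 -> L1 hit  d=-]
2: R B2 -> L2 miss  d=-]
3: R B2 -> L2 hit  d=-]
4: W B3 -> L0 miss  d=D]
5: W B3 -> L0 hit  d=D]
6: R B3 -> L0 hit  d=D]
7: W B0 -> L0 miss wb->B3  d=D]
8: W B5 -> L2 miss  d=D]
9: W B5 -> L2 hit  d=D]
10: W B5 -> L2 hit  d=D]
11: R B0 -> L0 hit  d=D]
12: R B2 -> L2 miss wb->B5  d=-]
13: R B4 -> L1 hit  d=-]

WB = [3, 5]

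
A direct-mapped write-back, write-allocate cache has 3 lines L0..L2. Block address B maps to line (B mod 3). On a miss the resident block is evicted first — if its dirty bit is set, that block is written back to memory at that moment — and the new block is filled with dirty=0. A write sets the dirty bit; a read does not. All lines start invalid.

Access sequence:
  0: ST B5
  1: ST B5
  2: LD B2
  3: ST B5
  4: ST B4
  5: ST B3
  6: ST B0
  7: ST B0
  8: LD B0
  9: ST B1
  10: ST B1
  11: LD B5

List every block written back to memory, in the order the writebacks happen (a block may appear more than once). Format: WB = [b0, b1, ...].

0: W B5 → L2 miss [D]
1: W B5 → L2 hit [D]
2: R B2 → L2 miss wb→B5 [-]
3: W B5 → L2 miss [D]
4: W B4 → L1 miss [D]
5: W B3 → L0 miss [D]
6: W B0 → L0 miss wb→B3 [D]
7: W B0 → L0 hit [D]
8: R B0 → L0 hit [D]
9: W B1 → L1 miss wb→B4 [D]
10: W B1 → L1 hit [D]
11: R B5 → L2 hit [D]

WB = [5, 3, 4]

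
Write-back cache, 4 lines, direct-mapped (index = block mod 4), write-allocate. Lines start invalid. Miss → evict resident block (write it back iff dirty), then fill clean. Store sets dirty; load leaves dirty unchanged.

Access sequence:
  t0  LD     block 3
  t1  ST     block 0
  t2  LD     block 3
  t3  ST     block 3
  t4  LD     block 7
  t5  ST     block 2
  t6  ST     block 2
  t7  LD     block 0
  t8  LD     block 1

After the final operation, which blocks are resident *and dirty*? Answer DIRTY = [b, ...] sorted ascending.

DIRTY = [0, 2]

0: R B3 → L3 miss [-]
1: W B0 → L0 miss [D]
2: R B3 → L3 hit [-]
3: W B3 → L3 hit [D]
4: R B7 → L3 miss wb→B3 [-]
5: W B2 → L2 miss [D]
6: W B2 → L2 hit [D]
7: R B0 → L0 hit [D]
8: R B1 → L1 miss [-]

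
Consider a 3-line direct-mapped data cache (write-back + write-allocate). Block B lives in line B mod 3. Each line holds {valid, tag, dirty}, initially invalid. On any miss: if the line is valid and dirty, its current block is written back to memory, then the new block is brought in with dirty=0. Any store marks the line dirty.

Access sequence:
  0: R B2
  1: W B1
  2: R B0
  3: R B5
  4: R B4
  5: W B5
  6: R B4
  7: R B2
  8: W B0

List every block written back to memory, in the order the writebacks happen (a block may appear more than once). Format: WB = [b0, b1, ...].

WB = [1, 5]

0: R B2 → L2 miss [-]
1: W B1 → L1 miss [D]
2: R B0 → L0 miss [-]
3: R B5 → L2 miss [-]
4: R B4 → L1 miss wb→B1 [-]
5: W B5 → L2 hit [D]
6: R B4 → L1 hit [-]
7: R B2 → L2 miss wb→B5 [-]
8: W B0 → L0 hit [D]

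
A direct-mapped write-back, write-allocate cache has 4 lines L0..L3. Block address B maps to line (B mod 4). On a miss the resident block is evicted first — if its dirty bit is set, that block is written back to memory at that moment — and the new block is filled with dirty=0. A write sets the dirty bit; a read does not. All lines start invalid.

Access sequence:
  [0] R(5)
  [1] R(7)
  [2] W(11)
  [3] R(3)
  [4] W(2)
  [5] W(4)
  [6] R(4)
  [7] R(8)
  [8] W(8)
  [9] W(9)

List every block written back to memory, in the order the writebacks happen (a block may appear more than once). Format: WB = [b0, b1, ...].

  0 | R B5 → L1 miss [-]
  1 | R B7 → L3 miss [-]
  2 | W B11 → L3 miss [D]
  3 | R B3 → L3 miss wb→B11 [-]
  4 | W B2 → L2 miss [D]
  5 | W B4 → L0 miss [D]
  6 | R B4 → L0 hit [D]
  7 | R B8 → L0 miss wb→B4 [-]
  8 | W B8 → L0 hit [D]
  9 | W B9 → L1 miss [D]

WB = [11, 4]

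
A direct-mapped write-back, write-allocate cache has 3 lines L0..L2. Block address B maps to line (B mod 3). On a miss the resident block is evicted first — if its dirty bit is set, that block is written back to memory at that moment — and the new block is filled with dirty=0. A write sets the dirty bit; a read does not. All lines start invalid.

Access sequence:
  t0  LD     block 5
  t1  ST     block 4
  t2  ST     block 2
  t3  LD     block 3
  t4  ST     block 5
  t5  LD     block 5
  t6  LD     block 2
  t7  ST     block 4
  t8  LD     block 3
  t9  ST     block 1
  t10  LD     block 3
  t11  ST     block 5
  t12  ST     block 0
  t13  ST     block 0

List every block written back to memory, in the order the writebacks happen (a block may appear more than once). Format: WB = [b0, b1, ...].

WB = [2, 5, 4]

0: R B5 → L2 miss [-]
1: W B4 → L1 miss [D]
2: W B2 → L2 miss [D]
3: R B3 → L0 miss [-]
4: W B5 → L2 miss wb→B2 [D]
5: R B5 → L2 hit [D]
6: R B2 → L2 miss wb→B5 [-]
7: W B4 → L1 hit [D]
8: R B3 → L0 hit [-]
9: W B1 → L1 miss wb→B4 [D]
10: R B3 → L0 hit [-]
11: W B5 → L2 miss [D]
12: W B0 → L0 miss [D]
13: W B0 → L0 hit [D]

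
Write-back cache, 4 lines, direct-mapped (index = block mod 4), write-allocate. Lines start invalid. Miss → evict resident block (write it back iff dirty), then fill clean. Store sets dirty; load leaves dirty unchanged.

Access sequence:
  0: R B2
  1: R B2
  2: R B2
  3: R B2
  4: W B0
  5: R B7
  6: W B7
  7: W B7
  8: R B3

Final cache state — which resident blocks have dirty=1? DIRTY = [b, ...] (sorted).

  0 | R B2 → L2 miss [-]
  1 | R B2 → L2 hit [-]
  2 | R B2 → L2 hit [-]
  3 | R B2 → L2 hit [-]
  4 | W B0 → L0 miss [D]
  5 | R B7 → L3 miss [-]
  6 | W B7 → L3 hit [D]
  7 | W B7 → L3 hit [D]
  8 | R B3 → L3 miss wb→B7 [-]

DIRTY = [0]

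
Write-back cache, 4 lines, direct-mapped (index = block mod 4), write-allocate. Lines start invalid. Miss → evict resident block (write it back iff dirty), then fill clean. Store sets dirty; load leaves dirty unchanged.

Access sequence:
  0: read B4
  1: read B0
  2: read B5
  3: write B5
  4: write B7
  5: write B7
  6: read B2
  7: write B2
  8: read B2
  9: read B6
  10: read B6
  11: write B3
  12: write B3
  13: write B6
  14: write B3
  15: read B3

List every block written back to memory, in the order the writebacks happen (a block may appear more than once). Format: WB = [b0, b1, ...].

WB = [2, 7]

0: R B4 → L0 miss [-]
1: R B0 → L0 miss [-]
2: R B5 → L1 miss [-]
3: W B5 → L1 hit [D]
4: W B7 → L3 miss [D]
5: W B7 → L3 hit [D]
6: R B2 → L2 miss [-]
7: W B2 → L2 hit [D]
8: R B2 → L2 hit [D]
9: R B6 → L2 miss wb→B2 [-]
10: R B6 → L2 hit [-]
11: W B3 → L3 miss wb→B7 [D]
12: W B3 → L3 hit [D]
13: W B6 → L2 hit [D]
14: W B3 → L3 hit [D]
15: R B3 → L3 hit [D]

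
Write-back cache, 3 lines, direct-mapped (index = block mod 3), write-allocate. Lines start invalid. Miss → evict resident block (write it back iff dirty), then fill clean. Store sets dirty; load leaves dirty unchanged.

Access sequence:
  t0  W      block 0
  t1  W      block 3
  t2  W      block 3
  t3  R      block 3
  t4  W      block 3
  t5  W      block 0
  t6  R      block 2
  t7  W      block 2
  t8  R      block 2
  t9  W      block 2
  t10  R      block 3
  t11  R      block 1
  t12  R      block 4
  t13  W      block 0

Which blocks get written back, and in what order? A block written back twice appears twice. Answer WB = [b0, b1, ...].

0: W B0 -> L0 miss  d=D]
1: W B3 -> L0 miss wb->B0  d=D]
2: W B3 -> L0 hit  d=D]
3: R B3 -> L0 hit  d=D]
4: W B3 -> L0 hit  d=D]
5: W B0 -> L0 miss wb->B3  d=D]
6: R B2 -> L2 miss  d=-]
7: W B2 -> L2 hit  d=D]
8: R B2 -> L2 hit  d=D]
9: W B2 -> L2 hit  d=D]
10: R B3 -> L0 miss wb->B0  d=-]
11: R B1 -> L1 miss  d=-]
12: R B4 -> L1 miss  d=-]
13: W B0 -> L0 miss  d=D]

WB = [0, 3, 0]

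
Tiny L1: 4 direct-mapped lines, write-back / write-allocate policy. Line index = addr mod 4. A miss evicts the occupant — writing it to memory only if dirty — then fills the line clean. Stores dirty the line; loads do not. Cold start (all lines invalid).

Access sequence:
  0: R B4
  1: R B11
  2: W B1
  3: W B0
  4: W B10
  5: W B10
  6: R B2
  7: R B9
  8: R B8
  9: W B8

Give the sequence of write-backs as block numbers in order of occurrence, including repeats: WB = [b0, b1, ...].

  0 | R B4 → L0 miss [-]
  1 | R B11 → L3 miss [-]
  2 | W B1 → L1 miss [D]
  3 | W B0 → L0 miss [D]
  4 | W B10 → L2 miss [D]
  5 | W B10 → L2 hit [D]
  6 | R B2 → L2 miss wb→B10 [-]
  7 | R B9 → L1 miss wb→B1 [-]
  8 | R B8 → L0 miss wb→B0 [-]
  9 | W B8 → L0 hit [D]

WB = [10, 1, 0]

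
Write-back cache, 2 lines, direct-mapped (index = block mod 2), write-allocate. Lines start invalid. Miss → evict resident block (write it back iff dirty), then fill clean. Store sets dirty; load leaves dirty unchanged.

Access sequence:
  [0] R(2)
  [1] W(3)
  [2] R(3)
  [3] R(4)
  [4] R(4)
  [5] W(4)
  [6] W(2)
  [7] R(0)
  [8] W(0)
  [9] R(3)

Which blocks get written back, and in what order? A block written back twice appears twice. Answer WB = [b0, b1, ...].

WB = [4, 2]

0: R B2 -> L0 miss  d=-]
1: W B3 -> L1 miss  d=D]
2: R B3 -> L1 hit  d=D]
3: R B4 -> L0 miss  d=-]
4: R B4 -> L0 hit  d=-]
5: W B4 -> L0 hit  d=D]
6: W B2 -> L0 miss wb->B4  d=D]
7: R B0 -> L0 miss wb->B2  d=-]
8: W B0 -> L0 hit  d=D]
9: R B3 -> L1 hit  d=D]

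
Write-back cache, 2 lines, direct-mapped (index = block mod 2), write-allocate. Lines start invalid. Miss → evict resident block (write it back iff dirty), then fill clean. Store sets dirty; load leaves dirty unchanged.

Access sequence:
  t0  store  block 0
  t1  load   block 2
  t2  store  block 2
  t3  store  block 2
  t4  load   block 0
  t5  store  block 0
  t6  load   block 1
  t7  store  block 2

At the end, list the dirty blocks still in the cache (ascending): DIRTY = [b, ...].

0: W B0 -> L0 miss  d=D]
1: R B2 -> L0 miss wb->B0  d=-]
2: W B2 -> L0 hit  d=D]
3: W B2 -> L0 hit  d=D]
4: R B0 -> L0 miss wb->B2  d=-]
5: W B0 -> L0 hit  d=D]
6: R B1 -> L1 miss  d=-]
7: W B2 -> L0 miss wb->B0  d=D]

DIRTY = [2]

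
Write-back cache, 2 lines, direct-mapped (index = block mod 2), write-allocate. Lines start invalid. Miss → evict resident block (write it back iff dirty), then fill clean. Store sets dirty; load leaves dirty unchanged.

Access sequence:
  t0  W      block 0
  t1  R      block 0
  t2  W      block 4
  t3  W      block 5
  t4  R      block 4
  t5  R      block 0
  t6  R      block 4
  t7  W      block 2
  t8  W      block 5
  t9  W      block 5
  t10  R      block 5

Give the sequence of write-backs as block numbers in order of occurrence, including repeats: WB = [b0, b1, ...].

0: W B0 -> L0 miss  d=D]
1: R B0 -> L0 hit  d=D]
2: W B4 -> L0 miss wb->B0  d=D]
3: W B5 -> L1 miss  d=D]
4: R B4 -> L0 hit  d=D]
5: R B0 -> L0 miss wb->B4  d=-]
6: R B4 -> L0 miss  d=-]
7: W B2 -> L0 miss  d=D]
8: W B5 -> L1 hit  d=D]
9: W B5 -> L1 hit  d=D]
10: R B5 -> L1 hit  d=D]

WB = [0, 4]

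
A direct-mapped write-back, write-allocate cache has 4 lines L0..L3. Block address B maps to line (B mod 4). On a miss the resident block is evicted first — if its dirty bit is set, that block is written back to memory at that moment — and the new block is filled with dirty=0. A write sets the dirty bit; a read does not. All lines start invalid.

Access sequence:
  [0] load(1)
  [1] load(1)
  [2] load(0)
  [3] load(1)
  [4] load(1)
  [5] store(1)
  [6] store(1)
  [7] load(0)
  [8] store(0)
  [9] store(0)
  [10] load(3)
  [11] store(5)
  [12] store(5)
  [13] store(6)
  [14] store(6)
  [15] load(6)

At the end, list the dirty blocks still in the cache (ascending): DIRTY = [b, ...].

  0 | R B1 → L1 miss [-]
  1 | R B1 → L1 hit [-]
  2 | R B0 → L0 miss [-]
  3 | R B1 → L1 hit [-]
  4 | R B1 → L1 hit [-]
  5 | W B1 → L1 hit [D]
  6 | W B1 → L1 hit [D]
  7 | R B0 → L0 hit [-]
  8 | W B0 → L0 hit [D]
  9 | W B0 → L0 hit [D]
  10 | R B3 → L3 miss [-]
  11 | W B5 → L1 miss wb→B1 [D]
  12 | W B5 → L1 hit [D]
  13 | W B6 → L2 miss [D]
  14 | W B6 → L2 hit [D]
  15 | R B6 → L2 hit [D]

DIRTY = [0, 5, 6]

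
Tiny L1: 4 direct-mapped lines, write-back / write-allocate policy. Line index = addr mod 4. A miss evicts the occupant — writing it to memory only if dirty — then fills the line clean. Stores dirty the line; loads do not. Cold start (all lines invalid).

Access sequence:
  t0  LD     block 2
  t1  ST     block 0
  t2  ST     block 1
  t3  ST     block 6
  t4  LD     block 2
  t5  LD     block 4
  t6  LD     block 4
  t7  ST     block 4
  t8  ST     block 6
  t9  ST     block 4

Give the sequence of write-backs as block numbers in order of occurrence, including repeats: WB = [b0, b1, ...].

WB = [6, 0]

0: R B2 → L2 miss [-]
1: W B0 → L0 miss [D]
2: W B1 → L1 miss [D]
3: W B6 → L2 miss [D]
4: R B2 → L2 miss wb→B6 [-]
5: R B4 → L0 miss wb→B0 [-]
6: R B4 → L0 hit [-]
7: W B4 → L0 hit [D]
8: W B6 → L2 miss [D]
9: W B4 → L0 hit [D]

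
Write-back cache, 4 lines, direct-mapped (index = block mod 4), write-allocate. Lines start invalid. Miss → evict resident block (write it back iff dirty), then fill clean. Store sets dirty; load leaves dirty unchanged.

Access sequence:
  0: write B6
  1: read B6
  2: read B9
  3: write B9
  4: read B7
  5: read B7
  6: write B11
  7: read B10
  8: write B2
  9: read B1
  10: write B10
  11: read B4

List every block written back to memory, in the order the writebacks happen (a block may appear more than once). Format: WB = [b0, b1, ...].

  0 | W B6 → L2 miss [D]
  1 | R B6 → L2 hit [D]
  2 | R B9 → L1 miss [-]
  3 | W B9 → L1 hit [D]
  4 | R B7 → L3 miss [-]
  5 | R B7 → L3 hit [-]
  6 | W B11 → L3 miss [D]
  7 | R B10 → L2 miss wb→B6 [-]
  8 | W B2 → L2 miss [D]
  9 | R B1 → L1 miss wb→B9 [-]
  10 | W B10 → L2 miss wb→B2 [D]
  11 | R B4 → L0 miss [-]

WB = [6, 9, 2]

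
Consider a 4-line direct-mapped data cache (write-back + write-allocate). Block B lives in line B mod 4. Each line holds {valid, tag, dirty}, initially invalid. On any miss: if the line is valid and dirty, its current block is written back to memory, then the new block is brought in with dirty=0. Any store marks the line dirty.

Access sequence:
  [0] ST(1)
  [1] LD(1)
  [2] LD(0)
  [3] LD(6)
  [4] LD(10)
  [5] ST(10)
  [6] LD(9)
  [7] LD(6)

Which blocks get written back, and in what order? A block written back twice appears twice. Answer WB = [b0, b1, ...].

0: W B1 → L1 miss [D]
1: R B1 → L1 hit [D]
2: R B0 → L0 miss [-]
3: R B6 → L2 miss [-]
4: R B10 → L2 miss [-]
5: W B10 → L2 hit [D]
6: R B9 → L1 miss wb→B1 [-]
7: R B6 → L2 miss wb→B10 [-]

WB = [1, 10]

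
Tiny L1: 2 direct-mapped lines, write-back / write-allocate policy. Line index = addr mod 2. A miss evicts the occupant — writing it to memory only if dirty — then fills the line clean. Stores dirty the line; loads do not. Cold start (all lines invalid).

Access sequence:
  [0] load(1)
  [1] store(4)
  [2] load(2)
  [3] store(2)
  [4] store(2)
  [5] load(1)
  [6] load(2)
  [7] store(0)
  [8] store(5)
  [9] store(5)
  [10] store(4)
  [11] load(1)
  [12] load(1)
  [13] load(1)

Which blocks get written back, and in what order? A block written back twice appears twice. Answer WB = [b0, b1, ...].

  0 | R B1 → L1 miss [-]
  1 | W B4 → L0 miss [D]
  2 | R B2 → L0 miss wb→B4 [-]
  3 | W B2 → L0 hit [D]
  4 | W B2 → L0 hit [D]
  5 | R B1 → L1 hit [-]
  6 | R B2 → L0 hit [D]
  7 | W B0 → L0 miss wb→B2 [D]
  8 | W B5 → L1 miss [D]
  9 | W B5 → L1 hit [D]
  10 | W B4 → L0 miss wb→B0 [D]
  11 | R B1 → L1 miss wb→B5 [-]
  12 | R B1 → L1 hit [-]
  13 | R B1 → L1 hit [-]

WB = [4, 2, 0, 5]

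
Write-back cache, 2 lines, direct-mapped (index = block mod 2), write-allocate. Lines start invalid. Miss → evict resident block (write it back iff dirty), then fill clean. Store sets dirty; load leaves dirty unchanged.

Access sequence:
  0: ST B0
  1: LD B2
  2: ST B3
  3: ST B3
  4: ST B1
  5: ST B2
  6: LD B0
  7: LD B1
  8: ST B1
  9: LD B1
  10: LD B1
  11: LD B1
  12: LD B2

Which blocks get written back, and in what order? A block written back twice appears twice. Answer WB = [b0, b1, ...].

  0 | W B0 → L0 miss [D]
  1 | R B2 → L0 miss wb→B0 [-]
  2 | W B3 → L1 miss [D]
  3 | W B3 → L1 hit [D]
  4 | W B1 → L1 miss wb→B3 [D]
  5 | W B2 → L0 hit [D]
  6 | R B0 → L0 miss wb→B2 [-]
  7 | R B1 → L1 hit [D]
  8 | W B1 → L1 hit [D]
  9 | R B1 → L1 hit [D]
  10 | R B1 → L1 hit [D]
  11 | R B1 → L1 hit [D]
  12 | R B2 → L0 miss [-]

WB = [0, 3, 2]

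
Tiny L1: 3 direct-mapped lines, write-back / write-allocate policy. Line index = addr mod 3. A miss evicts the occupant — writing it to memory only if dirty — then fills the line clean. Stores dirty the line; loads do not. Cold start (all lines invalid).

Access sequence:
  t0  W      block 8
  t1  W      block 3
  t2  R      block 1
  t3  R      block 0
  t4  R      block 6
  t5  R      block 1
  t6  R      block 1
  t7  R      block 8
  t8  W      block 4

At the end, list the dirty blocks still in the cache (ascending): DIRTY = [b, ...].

DIRTY = [4, 8]

  0 | W B8 → L2 miss [D]
  1 | W B3 → L0 miss [D]
  2 | R B1 → L1 miss [-]
  3 | R B0 → L0 miss wb→B3 [-]
  4 | R B6 → L0 miss [-]
  5 | R B1 → L1 hit [-]
  6 | R B1 → L1 hit [-]
  7 | R B8 → L2 hit [D]
  8 | W B4 → L1 miss [D]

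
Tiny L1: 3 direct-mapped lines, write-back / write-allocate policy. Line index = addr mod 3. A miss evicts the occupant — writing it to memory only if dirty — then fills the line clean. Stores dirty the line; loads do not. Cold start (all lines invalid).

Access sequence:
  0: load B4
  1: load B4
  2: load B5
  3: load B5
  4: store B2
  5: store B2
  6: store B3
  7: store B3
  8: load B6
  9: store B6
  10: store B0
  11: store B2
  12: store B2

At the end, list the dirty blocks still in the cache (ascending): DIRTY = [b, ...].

DIRTY = [0, 2]

0: R B4 → L1 miss [-]
1: R B4 → L1 hit [-]
2: R B5 → L2 miss [-]
3: R B5 → L2 hit [-]
4: W B2 → L2 miss [D]
5: W B2 → L2 hit [D]
6: W B3 → L0 miss [D]
7: W B3 → L0 hit [D]
8: R B6 → L0 miss wb→B3 [-]
9: W B6 → L0 hit [D]
10: W B0 → L0 miss wb→B6 [D]
11: W B2 → L2 hit [D]
12: W B2 → L2 hit [D]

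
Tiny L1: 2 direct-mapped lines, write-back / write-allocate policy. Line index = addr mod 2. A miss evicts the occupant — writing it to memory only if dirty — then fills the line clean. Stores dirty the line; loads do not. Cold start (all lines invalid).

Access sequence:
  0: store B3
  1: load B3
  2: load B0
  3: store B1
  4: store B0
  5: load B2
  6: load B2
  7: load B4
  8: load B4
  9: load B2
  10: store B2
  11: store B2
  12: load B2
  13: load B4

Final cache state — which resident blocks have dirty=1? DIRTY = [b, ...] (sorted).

  0 | W B3 → L1 miss [D]
  1 | R B3 → L1 hit [D]
  2 | R B0 → L0 miss [-]
  3 | W B1 → L1 miss wb→B3 [D]
  4 | W B0 → L0 hit [D]
  5 | R B2 → L0 miss wb→B0 [-]
  6 | R B2 → L0 hit [-]
  7 | R B4 → L0 miss [-]
  8 | R B4 → L0 hit [-]
  9 | R B2 → L0 miss [-]
  10 | W B2 → L0 hit [D]
  11 | W B2 → L0 hit [D]
  12 | R B2 → L0 hit [D]
  13 | R B4 → L0 miss wb→B2 [-]

DIRTY = [1]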